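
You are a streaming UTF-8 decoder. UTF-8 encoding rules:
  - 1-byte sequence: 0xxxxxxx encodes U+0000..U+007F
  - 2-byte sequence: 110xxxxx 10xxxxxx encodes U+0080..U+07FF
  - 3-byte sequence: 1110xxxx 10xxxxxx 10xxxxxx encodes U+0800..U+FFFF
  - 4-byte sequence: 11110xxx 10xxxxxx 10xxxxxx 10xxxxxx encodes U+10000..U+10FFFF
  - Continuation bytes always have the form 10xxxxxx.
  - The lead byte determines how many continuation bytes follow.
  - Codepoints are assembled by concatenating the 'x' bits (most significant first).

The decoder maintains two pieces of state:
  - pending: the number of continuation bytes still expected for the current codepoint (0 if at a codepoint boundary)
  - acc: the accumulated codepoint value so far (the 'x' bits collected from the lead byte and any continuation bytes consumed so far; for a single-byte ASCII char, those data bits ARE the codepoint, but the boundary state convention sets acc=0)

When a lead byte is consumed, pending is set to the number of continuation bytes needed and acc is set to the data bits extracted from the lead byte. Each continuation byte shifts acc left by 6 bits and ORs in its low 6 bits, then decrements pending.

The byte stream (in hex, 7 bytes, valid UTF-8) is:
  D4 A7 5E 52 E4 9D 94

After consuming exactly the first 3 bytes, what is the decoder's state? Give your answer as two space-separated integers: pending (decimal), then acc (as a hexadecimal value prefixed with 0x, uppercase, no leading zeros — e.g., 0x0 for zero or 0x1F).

Byte[0]=D4: 2-byte lead. pending=1, acc=0x14
Byte[1]=A7: continuation. acc=(acc<<6)|0x27=0x527, pending=0
Byte[2]=5E: 1-byte. pending=0, acc=0x0

Answer: 0 0x0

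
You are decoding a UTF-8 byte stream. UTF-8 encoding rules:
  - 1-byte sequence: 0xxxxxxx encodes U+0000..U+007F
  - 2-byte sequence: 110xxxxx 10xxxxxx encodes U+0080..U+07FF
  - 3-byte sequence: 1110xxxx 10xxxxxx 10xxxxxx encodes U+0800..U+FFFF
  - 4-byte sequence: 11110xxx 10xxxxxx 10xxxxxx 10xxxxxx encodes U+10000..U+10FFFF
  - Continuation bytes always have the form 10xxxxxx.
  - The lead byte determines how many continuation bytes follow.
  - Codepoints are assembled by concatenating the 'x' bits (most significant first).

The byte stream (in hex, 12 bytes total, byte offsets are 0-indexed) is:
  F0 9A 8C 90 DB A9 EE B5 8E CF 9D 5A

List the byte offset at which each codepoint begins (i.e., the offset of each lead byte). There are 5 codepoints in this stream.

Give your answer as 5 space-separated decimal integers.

Byte[0]=F0: 4-byte lead, need 3 cont bytes. acc=0x0
Byte[1]=9A: continuation. acc=(acc<<6)|0x1A=0x1A
Byte[2]=8C: continuation. acc=(acc<<6)|0x0C=0x68C
Byte[3]=90: continuation. acc=(acc<<6)|0x10=0x1A310
Completed: cp=U+1A310 (starts at byte 0)
Byte[4]=DB: 2-byte lead, need 1 cont bytes. acc=0x1B
Byte[5]=A9: continuation. acc=(acc<<6)|0x29=0x6E9
Completed: cp=U+06E9 (starts at byte 4)
Byte[6]=EE: 3-byte lead, need 2 cont bytes. acc=0xE
Byte[7]=B5: continuation. acc=(acc<<6)|0x35=0x3B5
Byte[8]=8E: continuation. acc=(acc<<6)|0x0E=0xED4E
Completed: cp=U+ED4E (starts at byte 6)
Byte[9]=CF: 2-byte lead, need 1 cont bytes. acc=0xF
Byte[10]=9D: continuation. acc=(acc<<6)|0x1D=0x3DD
Completed: cp=U+03DD (starts at byte 9)
Byte[11]=5A: 1-byte ASCII. cp=U+005A

Answer: 0 4 6 9 11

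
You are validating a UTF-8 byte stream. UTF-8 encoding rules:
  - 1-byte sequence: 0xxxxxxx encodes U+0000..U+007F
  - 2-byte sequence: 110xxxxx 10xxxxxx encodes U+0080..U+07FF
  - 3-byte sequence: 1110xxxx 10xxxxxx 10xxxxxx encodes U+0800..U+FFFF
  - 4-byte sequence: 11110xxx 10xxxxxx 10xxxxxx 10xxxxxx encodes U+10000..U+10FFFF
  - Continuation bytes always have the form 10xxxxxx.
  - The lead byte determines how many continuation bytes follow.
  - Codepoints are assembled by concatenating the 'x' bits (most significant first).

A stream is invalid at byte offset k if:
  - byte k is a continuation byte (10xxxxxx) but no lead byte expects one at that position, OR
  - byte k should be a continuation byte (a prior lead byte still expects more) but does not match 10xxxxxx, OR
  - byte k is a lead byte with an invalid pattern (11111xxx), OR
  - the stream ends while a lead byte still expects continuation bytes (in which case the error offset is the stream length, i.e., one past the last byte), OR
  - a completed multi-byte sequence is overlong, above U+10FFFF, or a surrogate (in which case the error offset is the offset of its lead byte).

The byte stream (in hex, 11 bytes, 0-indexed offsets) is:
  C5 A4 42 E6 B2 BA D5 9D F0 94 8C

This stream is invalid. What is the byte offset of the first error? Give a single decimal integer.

Answer: 11

Derivation:
Byte[0]=C5: 2-byte lead, need 1 cont bytes. acc=0x5
Byte[1]=A4: continuation. acc=(acc<<6)|0x24=0x164
Completed: cp=U+0164 (starts at byte 0)
Byte[2]=42: 1-byte ASCII. cp=U+0042
Byte[3]=E6: 3-byte lead, need 2 cont bytes. acc=0x6
Byte[4]=B2: continuation. acc=(acc<<6)|0x32=0x1B2
Byte[5]=BA: continuation. acc=(acc<<6)|0x3A=0x6CBA
Completed: cp=U+6CBA (starts at byte 3)
Byte[6]=D5: 2-byte lead, need 1 cont bytes. acc=0x15
Byte[7]=9D: continuation. acc=(acc<<6)|0x1D=0x55D
Completed: cp=U+055D (starts at byte 6)
Byte[8]=F0: 4-byte lead, need 3 cont bytes. acc=0x0
Byte[9]=94: continuation. acc=(acc<<6)|0x14=0x14
Byte[10]=8C: continuation. acc=(acc<<6)|0x0C=0x50C
Byte[11]: stream ended, expected continuation. INVALID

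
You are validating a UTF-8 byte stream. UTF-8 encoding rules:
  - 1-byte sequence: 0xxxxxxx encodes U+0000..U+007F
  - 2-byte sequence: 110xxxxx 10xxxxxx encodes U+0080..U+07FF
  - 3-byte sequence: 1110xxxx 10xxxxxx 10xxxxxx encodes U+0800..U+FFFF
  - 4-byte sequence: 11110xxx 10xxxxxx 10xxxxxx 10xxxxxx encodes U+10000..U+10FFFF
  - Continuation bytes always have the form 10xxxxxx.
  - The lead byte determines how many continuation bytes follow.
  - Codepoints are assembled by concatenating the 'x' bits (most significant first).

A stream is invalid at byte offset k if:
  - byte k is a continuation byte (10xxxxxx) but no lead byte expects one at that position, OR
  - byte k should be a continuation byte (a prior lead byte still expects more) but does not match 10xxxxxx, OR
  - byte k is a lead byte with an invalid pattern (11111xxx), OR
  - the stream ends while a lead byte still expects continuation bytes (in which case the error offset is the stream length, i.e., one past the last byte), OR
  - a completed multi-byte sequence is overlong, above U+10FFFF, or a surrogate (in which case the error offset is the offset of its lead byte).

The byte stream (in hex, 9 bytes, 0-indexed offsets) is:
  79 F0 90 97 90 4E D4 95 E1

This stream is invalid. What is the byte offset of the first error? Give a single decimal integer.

Answer: 9

Derivation:
Byte[0]=79: 1-byte ASCII. cp=U+0079
Byte[1]=F0: 4-byte lead, need 3 cont bytes. acc=0x0
Byte[2]=90: continuation. acc=(acc<<6)|0x10=0x10
Byte[3]=97: continuation. acc=(acc<<6)|0x17=0x417
Byte[4]=90: continuation. acc=(acc<<6)|0x10=0x105D0
Completed: cp=U+105D0 (starts at byte 1)
Byte[5]=4E: 1-byte ASCII. cp=U+004E
Byte[6]=D4: 2-byte lead, need 1 cont bytes. acc=0x14
Byte[7]=95: continuation. acc=(acc<<6)|0x15=0x515
Completed: cp=U+0515 (starts at byte 6)
Byte[8]=E1: 3-byte lead, need 2 cont bytes. acc=0x1
Byte[9]: stream ended, expected continuation. INVALID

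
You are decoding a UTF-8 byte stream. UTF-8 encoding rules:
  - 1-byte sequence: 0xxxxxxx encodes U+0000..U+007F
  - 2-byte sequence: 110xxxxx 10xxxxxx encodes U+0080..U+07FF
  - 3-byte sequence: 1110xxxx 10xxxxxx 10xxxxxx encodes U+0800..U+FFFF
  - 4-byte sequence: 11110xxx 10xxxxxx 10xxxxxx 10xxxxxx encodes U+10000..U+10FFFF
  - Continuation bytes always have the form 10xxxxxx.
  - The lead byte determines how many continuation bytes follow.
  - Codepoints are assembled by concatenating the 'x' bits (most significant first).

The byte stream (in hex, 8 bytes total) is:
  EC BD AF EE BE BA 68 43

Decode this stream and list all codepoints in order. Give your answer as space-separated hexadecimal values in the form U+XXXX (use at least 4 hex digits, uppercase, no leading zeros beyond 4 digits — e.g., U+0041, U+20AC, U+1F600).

Answer: U+CF6F U+EFBA U+0068 U+0043

Derivation:
Byte[0]=EC: 3-byte lead, need 2 cont bytes. acc=0xC
Byte[1]=BD: continuation. acc=(acc<<6)|0x3D=0x33D
Byte[2]=AF: continuation. acc=(acc<<6)|0x2F=0xCF6F
Completed: cp=U+CF6F (starts at byte 0)
Byte[3]=EE: 3-byte lead, need 2 cont bytes. acc=0xE
Byte[4]=BE: continuation. acc=(acc<<6)|0x3E=0x3BE
Byte[5]=BA: continuation. acc=(acc<<6)|0x3A=0xEFBA
Completed: cp=U+EFBA (starts at byte 3)
Byte[6]=68: 1-byte ASCII. cp=U+0068
Byte[7]=43: 1-byte ASCII. cp=U+0043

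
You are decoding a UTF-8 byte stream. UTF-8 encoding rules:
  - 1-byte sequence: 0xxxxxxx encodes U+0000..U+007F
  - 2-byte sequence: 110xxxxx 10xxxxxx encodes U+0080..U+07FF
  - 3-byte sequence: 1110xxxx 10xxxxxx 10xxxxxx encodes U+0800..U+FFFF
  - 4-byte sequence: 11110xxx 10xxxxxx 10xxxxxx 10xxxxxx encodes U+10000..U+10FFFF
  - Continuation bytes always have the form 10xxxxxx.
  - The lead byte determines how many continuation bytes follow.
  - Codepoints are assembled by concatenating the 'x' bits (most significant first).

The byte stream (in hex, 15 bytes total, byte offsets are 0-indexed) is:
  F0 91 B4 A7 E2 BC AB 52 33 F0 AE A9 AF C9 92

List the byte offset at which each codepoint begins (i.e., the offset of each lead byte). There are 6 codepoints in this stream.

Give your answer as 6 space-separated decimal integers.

Answer: 0 4 7 8 9 13

Derivation:
Byte[0]=F0: 4-byte lead, need 3 cont bytes. acc=0x0
Byte[1]=91: continuation. acc=(acc<<6)|0x11=0x11
Byte[2]=B4: continuation. acc=(acc<<6)|0x34=0x474
Byte[3]=A7: continuation. acc=(acc<<6)|0x27=0x11D27
Completed: cp=U+11D27 (starts at byte 0)
Byte[4]=E2: 3-byte lead, need 2 cont bytes. acc=0x2
Byte[5]=BC: continuation. acc=(acc<<6)|0x3C=0xBC
Byte[6]=AB: continuation. acc=(acc<<6)|0x2B=0x2F2B
Completed: cp=U+2F2B (starts at byte 4)
Byte[7]=52: 1-byte ASCII. cp=U+0052
Byte[8]=33: 1-byte ASCII. cp=U+0033
Byte[9]=F0: 4-byte lead, need 3 cont bytes. acc=0x0
Byte[10]=AE: continuation. acc=(acc<<6)|0x2E=0x2E
Byte[11]=A9: continuation. acc=(acc<<6)|0x29=0xBA9
Byte[12]=AF: continuation. acc=(acc<<6)|0x2F=0x2EA6F
Completed: cp=U+2EA6F (starts at byte 9)
Byte[13]=C9: 2-byte lead, need 1 cont bytes. acc=0x9
Byte[14]=92: continuation. acc=(acc<<6)|0x12=0x252
Completed: cp=U+0252 (starts at byte 13)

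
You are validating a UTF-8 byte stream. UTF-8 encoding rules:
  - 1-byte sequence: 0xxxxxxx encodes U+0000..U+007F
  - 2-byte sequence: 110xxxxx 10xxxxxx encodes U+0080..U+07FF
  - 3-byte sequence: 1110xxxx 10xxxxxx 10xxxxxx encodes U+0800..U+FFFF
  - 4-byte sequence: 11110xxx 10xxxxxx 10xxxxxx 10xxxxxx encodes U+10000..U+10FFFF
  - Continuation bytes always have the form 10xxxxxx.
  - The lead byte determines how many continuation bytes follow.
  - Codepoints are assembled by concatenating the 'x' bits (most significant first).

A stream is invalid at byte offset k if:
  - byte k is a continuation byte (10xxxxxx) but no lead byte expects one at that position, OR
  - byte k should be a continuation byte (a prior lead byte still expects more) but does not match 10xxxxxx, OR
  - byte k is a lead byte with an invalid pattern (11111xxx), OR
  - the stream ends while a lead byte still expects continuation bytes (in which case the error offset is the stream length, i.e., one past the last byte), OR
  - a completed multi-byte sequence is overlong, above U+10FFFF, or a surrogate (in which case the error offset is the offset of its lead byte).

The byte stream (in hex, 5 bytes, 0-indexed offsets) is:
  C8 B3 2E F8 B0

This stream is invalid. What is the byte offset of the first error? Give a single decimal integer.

Answer: 3

Derivation:
Byte[0]=C8: 2-byte lead, need 1 cont bytes. acc=0x8
Byte[1]=B3: continuation. acc=(acc<<6)|0x33=0x233
Completed: cp=U+0233 (starts at byte 0)
Byte[2]=2E: 1-byte ASCII. cp=U+002E
Byte[3]=F8: INVALID lead byte (not 0xxx/110x/1110/11110)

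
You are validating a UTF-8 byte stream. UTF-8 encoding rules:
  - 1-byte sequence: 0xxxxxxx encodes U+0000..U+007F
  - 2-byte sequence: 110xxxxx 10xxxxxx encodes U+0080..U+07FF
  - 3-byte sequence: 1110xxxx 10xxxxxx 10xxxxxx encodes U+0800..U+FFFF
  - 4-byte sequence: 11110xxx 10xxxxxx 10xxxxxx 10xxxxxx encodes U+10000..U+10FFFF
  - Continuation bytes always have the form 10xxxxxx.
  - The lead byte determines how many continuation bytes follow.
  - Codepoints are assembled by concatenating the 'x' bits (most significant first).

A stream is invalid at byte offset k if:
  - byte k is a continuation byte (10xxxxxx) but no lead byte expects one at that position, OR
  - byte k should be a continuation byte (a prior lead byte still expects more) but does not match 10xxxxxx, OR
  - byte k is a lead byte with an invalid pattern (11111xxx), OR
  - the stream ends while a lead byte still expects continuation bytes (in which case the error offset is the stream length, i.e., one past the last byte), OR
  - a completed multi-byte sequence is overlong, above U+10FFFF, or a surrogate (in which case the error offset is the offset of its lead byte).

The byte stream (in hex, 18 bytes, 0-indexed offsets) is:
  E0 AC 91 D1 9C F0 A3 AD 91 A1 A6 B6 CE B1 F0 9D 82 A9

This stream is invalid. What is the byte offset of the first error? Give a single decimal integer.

Byte[0]=E0: 3-byte lead, need 2 cont bytes. acc=0x0
Byte[1]=AC: continuation. acc=(acc<<6)|0x2C=0x2C
Byte[2]=91: continuation. acc=(acc<<6)|0x11=0xB11
Completed: cp=U+0B11 (starts at byte 0)
Byte[3]=D1: 2-byte lead, need 1 cont bytes. acc=0x11
Byte[4]=9C: continuation. acc=(acc<<6)|0x1C=0x45C
Completed: cp=U+045C (starts at byte 3)
Byte[5]=F0: 4-byte lead, need 3 cont bytes. acc=0x0
Byte[6]=A3: continuation. acc=(acc<<6)|0x23=0x23
Byte[7]=AD: continuation. acc=(acc<<6)|0x2D=0x8ED
Byte[8]=91: continuation. acc=(acc<<6)|0x11=0x23B51
Completed: cp=U+23B51 (starts at byte 5)
Byte[9]=A1: INVALID lead byte (not 0xxx/110x/1110/11110)

Answer: 9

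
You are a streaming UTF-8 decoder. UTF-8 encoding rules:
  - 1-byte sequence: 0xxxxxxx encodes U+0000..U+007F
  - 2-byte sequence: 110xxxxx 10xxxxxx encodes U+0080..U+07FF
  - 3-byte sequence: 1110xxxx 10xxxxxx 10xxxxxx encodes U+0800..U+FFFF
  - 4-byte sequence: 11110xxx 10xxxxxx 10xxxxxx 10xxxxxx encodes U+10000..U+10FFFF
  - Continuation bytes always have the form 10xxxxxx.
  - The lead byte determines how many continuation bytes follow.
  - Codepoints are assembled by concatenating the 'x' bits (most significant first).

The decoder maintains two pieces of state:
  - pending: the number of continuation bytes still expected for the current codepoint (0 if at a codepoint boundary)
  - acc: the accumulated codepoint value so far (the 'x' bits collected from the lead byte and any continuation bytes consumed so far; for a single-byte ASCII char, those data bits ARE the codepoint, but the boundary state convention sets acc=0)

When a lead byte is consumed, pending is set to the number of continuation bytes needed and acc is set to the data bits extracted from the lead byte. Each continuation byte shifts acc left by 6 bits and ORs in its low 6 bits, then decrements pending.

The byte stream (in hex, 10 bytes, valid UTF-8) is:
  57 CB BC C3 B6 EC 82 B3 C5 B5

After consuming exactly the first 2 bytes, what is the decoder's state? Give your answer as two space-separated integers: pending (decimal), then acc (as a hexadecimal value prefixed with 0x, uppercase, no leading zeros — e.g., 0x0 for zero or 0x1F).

Answer: 1 0xB

Derivation:
Byte[0]=57: 1-byte. pending=0, acc=0x0
Byte[1]=CB: 2-byte lead. pending=1, acc=0xB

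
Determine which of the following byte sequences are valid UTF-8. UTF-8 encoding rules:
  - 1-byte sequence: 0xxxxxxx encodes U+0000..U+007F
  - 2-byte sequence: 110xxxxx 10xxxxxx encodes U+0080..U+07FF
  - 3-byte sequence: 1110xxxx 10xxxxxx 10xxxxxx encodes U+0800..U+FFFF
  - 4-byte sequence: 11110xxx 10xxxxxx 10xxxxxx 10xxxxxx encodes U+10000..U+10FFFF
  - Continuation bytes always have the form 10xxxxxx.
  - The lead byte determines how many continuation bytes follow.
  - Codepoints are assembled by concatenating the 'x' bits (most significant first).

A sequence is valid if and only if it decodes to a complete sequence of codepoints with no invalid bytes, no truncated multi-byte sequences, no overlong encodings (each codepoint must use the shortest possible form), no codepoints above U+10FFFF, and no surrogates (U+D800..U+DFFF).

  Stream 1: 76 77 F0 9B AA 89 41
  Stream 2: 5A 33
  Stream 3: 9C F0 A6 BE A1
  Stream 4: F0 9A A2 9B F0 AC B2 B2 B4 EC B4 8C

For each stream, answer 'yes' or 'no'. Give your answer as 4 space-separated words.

Answer: yes yes no no

Derivation:
Stream 1: decodes cleanly. VALID
Stream 2: decodes cleanly. VALID
Stream 3: error at byte offset 0. INVALID
Stream 4: error at byte offset 8. INVALID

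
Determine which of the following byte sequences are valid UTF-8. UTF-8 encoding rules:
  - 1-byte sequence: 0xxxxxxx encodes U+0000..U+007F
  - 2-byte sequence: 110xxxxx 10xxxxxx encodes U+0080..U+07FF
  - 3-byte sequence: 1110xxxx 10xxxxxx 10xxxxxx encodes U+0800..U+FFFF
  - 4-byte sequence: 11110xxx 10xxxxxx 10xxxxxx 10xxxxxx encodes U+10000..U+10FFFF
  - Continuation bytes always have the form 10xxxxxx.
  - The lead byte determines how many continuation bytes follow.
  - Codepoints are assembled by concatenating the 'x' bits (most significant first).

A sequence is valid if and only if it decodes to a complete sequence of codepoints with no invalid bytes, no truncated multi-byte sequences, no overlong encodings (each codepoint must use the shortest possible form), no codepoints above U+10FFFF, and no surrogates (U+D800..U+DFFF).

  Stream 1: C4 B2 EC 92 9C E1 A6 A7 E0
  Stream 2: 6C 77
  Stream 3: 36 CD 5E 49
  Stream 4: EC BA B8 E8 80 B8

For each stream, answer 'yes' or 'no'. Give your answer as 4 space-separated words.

Answer: no yes no yes

Derivation:
Stream 1: error at byte offset 9. INVALID
Stream 2: decodes cleanly. VALID
Stream 3: error at byte offset 2. INVALID
Stream 4: decodes cleanly. VALID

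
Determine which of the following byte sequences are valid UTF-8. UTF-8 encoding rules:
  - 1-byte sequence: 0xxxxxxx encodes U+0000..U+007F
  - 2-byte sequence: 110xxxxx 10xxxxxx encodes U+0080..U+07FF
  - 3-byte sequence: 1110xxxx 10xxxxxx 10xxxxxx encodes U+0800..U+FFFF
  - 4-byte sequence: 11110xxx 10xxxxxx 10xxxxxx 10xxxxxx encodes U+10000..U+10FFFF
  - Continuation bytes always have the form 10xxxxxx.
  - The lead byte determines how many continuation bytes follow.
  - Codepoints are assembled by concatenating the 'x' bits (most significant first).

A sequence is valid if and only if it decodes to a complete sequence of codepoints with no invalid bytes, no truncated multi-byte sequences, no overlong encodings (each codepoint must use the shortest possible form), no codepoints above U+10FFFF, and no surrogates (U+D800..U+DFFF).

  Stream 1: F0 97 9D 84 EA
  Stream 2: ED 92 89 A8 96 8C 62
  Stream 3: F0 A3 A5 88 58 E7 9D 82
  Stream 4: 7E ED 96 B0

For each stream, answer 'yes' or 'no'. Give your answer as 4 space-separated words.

Stream 1: error at byte offset 5. INVALID
Stream 2: error at byte offset 3. INVALID
Stream 3: decodes cleanly. VALID
Stream 4: decodes cleanly. VALID

Answer: no no yes yes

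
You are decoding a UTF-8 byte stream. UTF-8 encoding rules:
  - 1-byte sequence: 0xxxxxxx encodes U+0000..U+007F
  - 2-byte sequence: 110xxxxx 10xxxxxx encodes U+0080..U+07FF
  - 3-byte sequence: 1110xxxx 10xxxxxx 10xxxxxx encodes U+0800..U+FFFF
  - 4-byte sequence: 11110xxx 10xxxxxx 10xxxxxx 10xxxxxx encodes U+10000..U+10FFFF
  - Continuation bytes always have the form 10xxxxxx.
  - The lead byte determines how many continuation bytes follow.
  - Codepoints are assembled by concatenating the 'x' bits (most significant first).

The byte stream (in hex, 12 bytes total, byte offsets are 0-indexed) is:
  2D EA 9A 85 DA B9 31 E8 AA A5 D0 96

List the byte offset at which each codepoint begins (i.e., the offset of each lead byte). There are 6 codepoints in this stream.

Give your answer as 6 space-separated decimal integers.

Byte[0]=2D: 1-byte ASCII. cp=U+002D
Byte[1]=EA: 3-byte lead, need 2 cont bytes. acc=0xA
Byte[2]=9A: continuation. acc=(acc<<6)|0x1A=0x29A
Byte[3]=85: continuation. acc=(acc<<6)|0x05=0xA685
Completed: cp=U+A685 (starts at byte 1)
Byte[4]=DA: 2-byte lead, need 1 cont bytes. acc=0x1A
Byte[5]=B9: continuation. acc=(acc<<6)|0x39=0x6B9
Completed: cp=U+06B9 (starts at byte 4)
Byte[6]=31: 1-byte ASCII. cp=U+0031
Byte[7]=E8: 3-byte lead, need 2 cont bytes. acc=0x8
Byte[8]=AA: continuation. acc=(acc<<6)|0x2A=0x22A
Byte[9]=A5: continuation. acc=(acc<<6)|0x25=0x8AA5
Completed: cp=U+8AA5 (starts at byte 7)
Byte[10]=D0: 2-byte lead, need 1 cont bytes. acc=0x10
Byte[11]=96: continuation. acc=(acc<<6)|0x16=0x416
Completed: cp=U+0416 (starts at byte 10)

Answer: 0 1 4 6 7 10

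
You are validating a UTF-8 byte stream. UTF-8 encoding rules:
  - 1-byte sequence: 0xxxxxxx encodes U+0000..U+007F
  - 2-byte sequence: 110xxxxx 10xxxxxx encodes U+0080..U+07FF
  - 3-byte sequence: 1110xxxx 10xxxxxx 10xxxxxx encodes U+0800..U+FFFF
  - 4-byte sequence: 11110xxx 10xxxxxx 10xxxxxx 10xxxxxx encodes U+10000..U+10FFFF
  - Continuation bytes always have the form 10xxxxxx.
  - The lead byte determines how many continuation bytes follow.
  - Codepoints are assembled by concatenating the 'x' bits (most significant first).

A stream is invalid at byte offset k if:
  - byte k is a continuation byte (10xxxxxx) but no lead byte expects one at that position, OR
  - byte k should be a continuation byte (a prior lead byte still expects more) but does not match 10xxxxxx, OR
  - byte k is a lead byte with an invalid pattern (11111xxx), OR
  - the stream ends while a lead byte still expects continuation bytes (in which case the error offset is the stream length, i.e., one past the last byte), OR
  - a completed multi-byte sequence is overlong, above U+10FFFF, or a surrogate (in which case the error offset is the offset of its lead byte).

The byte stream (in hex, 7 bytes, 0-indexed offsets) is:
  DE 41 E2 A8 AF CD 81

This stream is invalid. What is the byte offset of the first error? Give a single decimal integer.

Answer: 1

Derivation:
Byte[0]=DE: 2-byte lead, need 1 cont bytes. acc=0x1E
Byte[1]=41: expected 10xxxxxx continuation. INVALID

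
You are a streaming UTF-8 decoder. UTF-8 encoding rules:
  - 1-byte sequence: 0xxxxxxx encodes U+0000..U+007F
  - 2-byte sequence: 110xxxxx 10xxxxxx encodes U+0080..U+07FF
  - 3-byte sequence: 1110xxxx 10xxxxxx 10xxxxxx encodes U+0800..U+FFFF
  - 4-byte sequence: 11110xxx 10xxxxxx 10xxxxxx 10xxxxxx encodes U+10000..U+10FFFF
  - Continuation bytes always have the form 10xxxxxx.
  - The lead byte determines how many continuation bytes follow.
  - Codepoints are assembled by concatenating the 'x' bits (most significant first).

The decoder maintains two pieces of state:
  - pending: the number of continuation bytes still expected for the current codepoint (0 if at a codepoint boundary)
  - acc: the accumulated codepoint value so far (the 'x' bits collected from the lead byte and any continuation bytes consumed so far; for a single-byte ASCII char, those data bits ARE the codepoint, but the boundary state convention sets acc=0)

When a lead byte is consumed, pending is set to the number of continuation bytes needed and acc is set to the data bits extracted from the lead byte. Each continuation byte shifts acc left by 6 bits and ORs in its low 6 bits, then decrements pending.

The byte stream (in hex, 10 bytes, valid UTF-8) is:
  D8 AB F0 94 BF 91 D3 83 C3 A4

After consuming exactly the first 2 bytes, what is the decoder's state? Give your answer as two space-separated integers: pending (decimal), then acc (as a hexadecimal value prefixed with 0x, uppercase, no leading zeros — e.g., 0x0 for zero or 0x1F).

Byte[0]=D8: 2-byte lead. pending=1, acc=0x18
Byte[1]=AB: continuation. acc=(acc<<6)|0x2B=0x62B, pending=0

Answer: 0 0x62B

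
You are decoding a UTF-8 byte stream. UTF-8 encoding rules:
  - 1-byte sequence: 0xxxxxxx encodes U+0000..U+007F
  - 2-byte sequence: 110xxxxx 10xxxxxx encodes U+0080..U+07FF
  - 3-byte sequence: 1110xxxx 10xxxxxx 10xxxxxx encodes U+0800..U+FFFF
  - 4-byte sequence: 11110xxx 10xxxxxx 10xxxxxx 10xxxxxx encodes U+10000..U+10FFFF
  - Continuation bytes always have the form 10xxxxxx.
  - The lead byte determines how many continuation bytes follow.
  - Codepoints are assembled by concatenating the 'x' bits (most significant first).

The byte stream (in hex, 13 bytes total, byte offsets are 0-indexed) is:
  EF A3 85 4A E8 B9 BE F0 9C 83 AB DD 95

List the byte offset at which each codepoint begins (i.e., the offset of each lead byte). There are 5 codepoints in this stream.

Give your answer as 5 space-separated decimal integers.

Answer: 0 3 4 7 11

Derivation:
Byte[0]=EF: 3-byte lead, need 2 cont bytes. acc=0xF
Byte[1]=A3: continuation. acc=(acc<<6)|0x23=0x3E3
Byte[2]=85: continuation. acc=(acc<<6)|0x05=0xF8C5
Completed: cp=U+F8C5 (starts at byte 0)
Byte[3]=4A: 1-byte ASCII. cp=U+004A
Byte[4]=E8: 3-byte lead, need 2 cont bytes. acc=0x8
Byte[5]=B9: continuation. acc=(acc<<6)|0x39=0x239
Byte[6]=BE: continuation. acc=(acc<<6)|0x3E=0x8E7E
Completed: cp=U+8E7E (starts at byte 4)
Byte[7]=F0: 4-byte lead, need 3 cont bytes. acc=0x0
Byte[8]=9C: continuation. acc=(acc<<6)|0x1C=0x1C
Byte[9]=83: continuation. acc=(acc<<6)|0x03=0x703
Byte[10]=AB: continuation. acc=(acc<<6)|0x2B=0x1C0EB
Completed: cp=U+1C0EB (starts at byte 7)
Byte[11]=DD: 2-byte lead, need 1 cont bytes. acc=0x1D
Byte[12]=95: continuation. acc=(acc<<6)|0x15=0x755
Completed: cp=U+0755 (starts at byte 11)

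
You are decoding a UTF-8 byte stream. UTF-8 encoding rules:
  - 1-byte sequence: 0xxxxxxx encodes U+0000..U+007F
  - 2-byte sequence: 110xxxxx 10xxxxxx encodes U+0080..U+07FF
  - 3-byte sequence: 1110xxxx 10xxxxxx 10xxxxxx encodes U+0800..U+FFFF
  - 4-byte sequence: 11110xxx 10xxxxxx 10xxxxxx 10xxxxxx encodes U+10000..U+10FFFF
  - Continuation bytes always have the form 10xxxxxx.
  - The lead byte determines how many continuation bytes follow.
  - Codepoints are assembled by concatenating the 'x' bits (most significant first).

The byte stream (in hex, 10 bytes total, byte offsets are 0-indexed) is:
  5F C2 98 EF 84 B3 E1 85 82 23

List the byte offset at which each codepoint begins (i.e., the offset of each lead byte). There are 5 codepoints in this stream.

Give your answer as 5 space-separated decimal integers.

Answer: 0 1 3 6 9

Derivation:
Byte[0]=5F: 1-byte ASCII. cp=U+005F
Byte[1]=C2: 2-byte lead, need 1 cont bytes. acc=0x2
Byte[2]=98: continuation. acc=(acc<<6)|0x18=0x98
Completed: cp=U+0098 (starts at byte 1)
Byte[3]=EF: 3-byte lead, need 2 cont bytes. acc=0xF
Byte[4]=84: continuation. acc=(acc<<6)|0x04=0x3C4
Byte[5]=B3: continuation. acc=(acc<<6)|0x33=0xF133
Completed: cp=U+F133 (starts at byte 3)
Byte[6]=E1: 3-byte lead, need 2 cont bytes. acc=0x1
Byte[7]=85: continuation. acc=(acc<<6)|0x05=0x45
Byte[8]=82: continuation. acc=(acc<<6)|0x02=0x1142
Completed: cp=U+1142 (starts at byte 6)
Byte[9]=23: 1-byte ASCII. cp=U+0023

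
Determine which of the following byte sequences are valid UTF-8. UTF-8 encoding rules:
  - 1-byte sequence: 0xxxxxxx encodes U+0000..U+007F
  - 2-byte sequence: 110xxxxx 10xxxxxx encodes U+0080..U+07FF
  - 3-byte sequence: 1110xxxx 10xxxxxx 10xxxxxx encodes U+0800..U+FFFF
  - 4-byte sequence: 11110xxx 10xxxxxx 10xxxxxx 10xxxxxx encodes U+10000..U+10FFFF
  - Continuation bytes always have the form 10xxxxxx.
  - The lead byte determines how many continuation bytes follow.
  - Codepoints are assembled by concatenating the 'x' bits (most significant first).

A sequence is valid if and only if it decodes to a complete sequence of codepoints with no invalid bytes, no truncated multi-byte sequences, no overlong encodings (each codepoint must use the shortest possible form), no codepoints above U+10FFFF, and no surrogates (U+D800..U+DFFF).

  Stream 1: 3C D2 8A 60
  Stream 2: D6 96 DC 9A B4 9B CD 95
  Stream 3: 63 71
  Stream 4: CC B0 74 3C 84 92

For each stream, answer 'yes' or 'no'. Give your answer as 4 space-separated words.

Answer: yes no yes no

Derivation:
Stream 1: decodes cleanly. VALID
Stream 2: error at byte offset 4. INVALID
Stream 3: decodes cleanly. VALID
Stream 4: error at byte offset 4. INVALID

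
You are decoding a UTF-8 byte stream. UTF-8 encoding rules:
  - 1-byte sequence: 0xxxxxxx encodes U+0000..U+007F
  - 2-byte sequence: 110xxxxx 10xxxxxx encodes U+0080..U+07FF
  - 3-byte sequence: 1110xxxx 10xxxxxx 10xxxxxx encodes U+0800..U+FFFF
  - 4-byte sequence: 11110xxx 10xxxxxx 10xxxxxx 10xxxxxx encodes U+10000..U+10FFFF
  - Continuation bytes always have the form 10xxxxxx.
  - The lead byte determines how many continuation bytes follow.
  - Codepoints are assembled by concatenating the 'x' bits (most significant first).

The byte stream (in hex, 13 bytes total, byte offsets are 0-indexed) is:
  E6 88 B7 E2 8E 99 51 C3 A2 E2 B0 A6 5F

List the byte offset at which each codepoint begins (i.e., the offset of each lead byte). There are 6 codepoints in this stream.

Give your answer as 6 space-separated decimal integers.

Byte[0]=E6: 3-byte lead, need 2 cont bytes. acc=0x6
Byte[1]=88: continuation. acc=(acc<<6)|0x08=0x188
Byte[2]=B7: continuation. acc=(acc<<6)|0x37=0x6237
Completed: cp=U+6237 (starts at byte 0)
Byte[3]=E2: 3-byte lead, need 2 cont bytes. acc=0x2
Byte[4]=8E: continuation. acc=(acc<<6)|0x0E=0x8E
Byte[5]=99: continuation. acc=(acc<<6)|0x19=0x2399
Completed: cp=U+2399 (starts at byte 3)
Byte[6]=51: 1-byte ASCII. cp=U+0051
Byte[7]=C3: 2-byte lead, need 1 cont bytes. acc=0x3
Byte[8]=A2: continuation. acc=(acc<<6)|0x22=0xE2
Completed: cp=U+00E2 (starts at byte 7)
Byte[9]=E2: 3-byte lead, need 2 cont bytes. acc=0x2
Byte[10]=B0: continuation. acc=(acc<<6)|0x30=0xB0
Byte[11]=A6: continuation. acc=(acc<<6)|0x26=0x2C26
Completed: cp=U+2C26 (starts at byte 9)
Byte[12]=5F: 1-byte ASCII. cp=U+005F

Answer: 0 3 6 7 9 12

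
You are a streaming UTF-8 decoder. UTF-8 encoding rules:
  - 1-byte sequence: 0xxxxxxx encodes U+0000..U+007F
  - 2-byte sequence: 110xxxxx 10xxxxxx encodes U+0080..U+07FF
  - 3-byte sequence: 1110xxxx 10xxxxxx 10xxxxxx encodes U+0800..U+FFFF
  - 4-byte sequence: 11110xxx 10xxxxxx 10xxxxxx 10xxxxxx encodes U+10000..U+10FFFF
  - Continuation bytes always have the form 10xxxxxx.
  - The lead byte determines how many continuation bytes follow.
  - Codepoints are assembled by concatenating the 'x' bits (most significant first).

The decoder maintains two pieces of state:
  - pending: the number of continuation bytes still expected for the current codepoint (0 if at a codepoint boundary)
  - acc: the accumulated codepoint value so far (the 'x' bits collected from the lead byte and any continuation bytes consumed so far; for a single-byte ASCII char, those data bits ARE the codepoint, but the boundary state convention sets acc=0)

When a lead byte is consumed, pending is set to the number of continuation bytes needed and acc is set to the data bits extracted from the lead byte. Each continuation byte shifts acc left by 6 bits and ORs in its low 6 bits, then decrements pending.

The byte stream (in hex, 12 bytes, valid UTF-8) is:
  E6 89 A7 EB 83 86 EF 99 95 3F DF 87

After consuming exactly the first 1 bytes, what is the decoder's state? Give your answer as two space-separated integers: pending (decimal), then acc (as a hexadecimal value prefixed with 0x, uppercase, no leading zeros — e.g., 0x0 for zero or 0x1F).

Byte[0]=E6: 3-byte lead. pending=2, acc=0x6

Answer: 2 0x6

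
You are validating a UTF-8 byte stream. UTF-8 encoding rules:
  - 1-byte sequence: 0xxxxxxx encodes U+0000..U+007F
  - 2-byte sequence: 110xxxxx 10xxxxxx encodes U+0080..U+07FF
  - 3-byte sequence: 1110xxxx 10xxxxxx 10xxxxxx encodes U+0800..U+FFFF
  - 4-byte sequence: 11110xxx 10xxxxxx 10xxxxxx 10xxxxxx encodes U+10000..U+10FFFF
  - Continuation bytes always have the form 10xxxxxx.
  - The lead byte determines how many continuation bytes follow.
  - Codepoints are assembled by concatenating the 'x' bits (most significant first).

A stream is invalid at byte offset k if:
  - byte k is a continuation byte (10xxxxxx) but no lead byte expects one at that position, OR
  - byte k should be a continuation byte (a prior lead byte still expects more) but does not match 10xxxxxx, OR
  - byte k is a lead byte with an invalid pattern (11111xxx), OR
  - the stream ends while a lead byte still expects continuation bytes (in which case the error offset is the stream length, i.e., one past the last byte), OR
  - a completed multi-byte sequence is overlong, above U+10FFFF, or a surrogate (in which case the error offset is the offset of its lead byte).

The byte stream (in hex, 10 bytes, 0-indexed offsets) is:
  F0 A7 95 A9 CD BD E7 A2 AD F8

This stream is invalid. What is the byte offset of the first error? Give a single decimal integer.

Byte[0]=F0: 4-byte lead, need 3 cont bytes. acc=0x0
Byte[1]=A7: continuation. acc=(acc<<6)|0x27=0x27
Byte[2]=95: continuation. acc=(acc<<6)|0x15=0x9D5
Byte[3]=A9: continuation. acc=(acc<<6)|0x29=0x27569
Completed: cp=U+27569 (starts at byte 0)
Byte[4]=CD: 2-byte lead, need 1 cont bytes. acc=0xD
Byte[5]=BD: continuation. acc=(acc<<6)|0x3D=0x37D
Completed: cp=U+037D (starts at byte 4)
Byte[6]=E7: 3-byte lead, need 2 cont bytes. acc=0x7
Byte[7]=A2: continuation. acc=(acc<<6)|0x22=0x1E2
Byte[8]=AD: continuation. acc=(acc<<6)|0x2D=0x78AD
Completed: cp=U+78AD (starts at byte 6)
Byte[9]=F8: INVALID lead byte (not 0xxx/110x/1110/11110)

Answer: 9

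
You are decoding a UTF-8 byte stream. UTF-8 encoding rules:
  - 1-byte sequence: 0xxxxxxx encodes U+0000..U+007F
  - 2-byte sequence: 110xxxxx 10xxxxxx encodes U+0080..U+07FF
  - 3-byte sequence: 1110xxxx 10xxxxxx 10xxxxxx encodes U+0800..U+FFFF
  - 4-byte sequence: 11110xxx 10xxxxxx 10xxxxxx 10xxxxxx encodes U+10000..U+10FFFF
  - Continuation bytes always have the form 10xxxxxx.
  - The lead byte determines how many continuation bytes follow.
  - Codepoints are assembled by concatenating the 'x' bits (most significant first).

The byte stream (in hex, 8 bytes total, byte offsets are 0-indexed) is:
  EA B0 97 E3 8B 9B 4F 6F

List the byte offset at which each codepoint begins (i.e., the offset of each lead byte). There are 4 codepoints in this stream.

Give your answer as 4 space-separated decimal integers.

Answer: 0 3 6 7

Derivation:
Byte[0]=EA: 3-byte lead, need 2 cont bytes. acc=0xA
Byte[1]=B0: continuation. acc=(acc<<6)|0x30=0x2B0
Byte[2]=97: continuation. acc=(acc<<6)|0x17=0xAC17
Completed: cp=U+AC17 (starts at byte 0)
Byte[3]=E3: 3-byte lead, need 2 cont bytes. acc=0x3
Byte[4]=8B: continuation. acc=(acc<<6)|0x0B=0xCB
Byte[5]=9B: continuation. acc=(acc<<6)|0x1B=0x32DB
Completed: cp=U+32DB (starts at byte 3)
Byte[6]=4F: 1-byte ASCII. cp=U+004F
Byte[7]=6F: 1-byte ASCII. cp=U+006F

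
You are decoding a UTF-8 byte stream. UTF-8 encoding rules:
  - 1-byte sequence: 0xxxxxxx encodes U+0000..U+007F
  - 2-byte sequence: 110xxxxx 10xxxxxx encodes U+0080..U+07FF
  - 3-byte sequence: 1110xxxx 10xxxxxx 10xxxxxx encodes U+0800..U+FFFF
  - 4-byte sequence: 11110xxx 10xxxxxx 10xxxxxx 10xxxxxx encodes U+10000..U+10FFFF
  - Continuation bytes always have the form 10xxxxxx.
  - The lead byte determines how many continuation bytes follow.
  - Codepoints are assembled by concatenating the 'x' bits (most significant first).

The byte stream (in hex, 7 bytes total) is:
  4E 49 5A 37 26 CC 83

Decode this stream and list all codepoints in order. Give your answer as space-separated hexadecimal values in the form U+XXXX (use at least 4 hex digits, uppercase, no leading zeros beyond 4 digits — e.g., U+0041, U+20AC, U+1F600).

Byte[0]=4E: 1-byte ASCII. cp=U+004E
Byte[1]=49: 1-byte ASCII. cp=U+0049
Byte[2]=5A: 1-byte ASCII. cp=U+005A
Byte[3]=37: 1-byte ASCII. cp=U+0037
Byte[4]=26: 1-byte ASCII. cp=U+0026
Byte[5]=CC: 2-byte lead, need 1 cont bytes. acc=0xC
Byte[6]=83: continuation. acc=(acc<<6)|0x03=0x303
Completed: cp=U+0303 (starts at byte 5)

Answer: U+004E U+0049 U+005A U+0037 U+0026 U+0303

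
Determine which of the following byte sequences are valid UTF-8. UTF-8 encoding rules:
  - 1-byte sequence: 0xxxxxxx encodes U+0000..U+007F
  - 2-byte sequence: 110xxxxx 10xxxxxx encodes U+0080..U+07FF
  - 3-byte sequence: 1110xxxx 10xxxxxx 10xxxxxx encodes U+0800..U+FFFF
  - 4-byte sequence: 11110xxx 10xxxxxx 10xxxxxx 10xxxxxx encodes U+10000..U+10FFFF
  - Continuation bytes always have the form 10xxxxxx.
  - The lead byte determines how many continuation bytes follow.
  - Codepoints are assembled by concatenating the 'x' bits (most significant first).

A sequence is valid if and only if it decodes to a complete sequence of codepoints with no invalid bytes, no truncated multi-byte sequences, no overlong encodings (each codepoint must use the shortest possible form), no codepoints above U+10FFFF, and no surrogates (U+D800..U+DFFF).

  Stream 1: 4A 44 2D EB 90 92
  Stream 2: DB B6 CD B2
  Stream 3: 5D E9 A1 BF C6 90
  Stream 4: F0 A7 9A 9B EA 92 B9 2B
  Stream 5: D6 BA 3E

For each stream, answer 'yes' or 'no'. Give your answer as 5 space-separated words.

Stream 1: decodes cleanly. VALID
Stream 2: decodes cleanly. VALID
Stream 3: decodes cleanly. VALID
Stream 4: decodes cleanly. VALID
Stream 5: decodes cleanly. VALID

Answer: yes yes yes yes yes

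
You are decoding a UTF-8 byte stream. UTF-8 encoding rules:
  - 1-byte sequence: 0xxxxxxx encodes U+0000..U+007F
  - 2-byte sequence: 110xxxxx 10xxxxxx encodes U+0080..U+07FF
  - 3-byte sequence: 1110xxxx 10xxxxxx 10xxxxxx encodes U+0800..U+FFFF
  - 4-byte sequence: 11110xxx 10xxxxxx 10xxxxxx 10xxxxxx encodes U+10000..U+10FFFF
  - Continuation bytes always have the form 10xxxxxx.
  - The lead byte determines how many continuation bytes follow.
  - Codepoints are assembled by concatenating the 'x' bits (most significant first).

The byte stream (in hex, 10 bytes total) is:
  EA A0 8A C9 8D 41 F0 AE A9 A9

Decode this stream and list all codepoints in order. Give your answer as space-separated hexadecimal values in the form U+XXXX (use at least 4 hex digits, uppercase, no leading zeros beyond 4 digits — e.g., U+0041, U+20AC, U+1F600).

Byte[0]=EA: 3-byte lead, need 2 cont bytes. acc=0xA
Byte[1]=A0: continuation. acc=(acc<<6)|0x20=0x2A0
Byte[2]=8A: continuation. acc=(acc<<6)|0x0A=0xA80A
Completed: cp=U+A80A (starts at byte 0)
Byte[3]=C9: 2-byte lead, need 1 cont bytes. acc=0x9
Byte[4]=8D: continuation. acc=(acc<<6)|0x0D=0x24D
Completed: cp=U+024D (starts at byte 3)
Byte[5]=41: 1-byte ASCII. cp=U+0041
Byte[6]=F0: 4-byte lead, need 3 cont bytes. acc=0x0
Byte[7]=AE: continuation. acc=(acc<<6)|0x2E=0x2E
Byte[8]=A9: continuation. acc=(acc<<6)|0x29=0xBA9
Byte[9]=A9: continuation. acc=(acc<<6)|0x29=0x2EA69
Completed: cp=U+2EA69 (starts at byte 6)

Answer: U+A80A U+024D U+0041 U+2EA69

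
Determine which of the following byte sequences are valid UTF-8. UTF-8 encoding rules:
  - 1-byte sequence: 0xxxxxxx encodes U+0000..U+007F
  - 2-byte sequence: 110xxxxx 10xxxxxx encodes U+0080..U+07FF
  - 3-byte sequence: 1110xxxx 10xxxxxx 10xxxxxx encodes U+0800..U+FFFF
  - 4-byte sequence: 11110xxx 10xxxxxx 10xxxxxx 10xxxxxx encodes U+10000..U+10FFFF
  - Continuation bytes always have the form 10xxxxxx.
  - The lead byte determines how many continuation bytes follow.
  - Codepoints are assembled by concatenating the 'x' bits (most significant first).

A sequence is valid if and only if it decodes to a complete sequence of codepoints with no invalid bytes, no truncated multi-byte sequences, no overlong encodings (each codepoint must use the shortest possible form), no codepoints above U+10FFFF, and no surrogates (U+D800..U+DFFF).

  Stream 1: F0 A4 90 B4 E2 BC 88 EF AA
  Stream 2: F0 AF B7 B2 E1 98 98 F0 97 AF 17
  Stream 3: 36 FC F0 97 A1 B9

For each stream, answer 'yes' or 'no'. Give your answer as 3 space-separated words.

Answer: no no no

Derivation:
Stream 1: error at byte offset 9. INVALID
Stream 2: error at byte offset 10. INVALID
Stream 3: error at byte offset 1. INVALID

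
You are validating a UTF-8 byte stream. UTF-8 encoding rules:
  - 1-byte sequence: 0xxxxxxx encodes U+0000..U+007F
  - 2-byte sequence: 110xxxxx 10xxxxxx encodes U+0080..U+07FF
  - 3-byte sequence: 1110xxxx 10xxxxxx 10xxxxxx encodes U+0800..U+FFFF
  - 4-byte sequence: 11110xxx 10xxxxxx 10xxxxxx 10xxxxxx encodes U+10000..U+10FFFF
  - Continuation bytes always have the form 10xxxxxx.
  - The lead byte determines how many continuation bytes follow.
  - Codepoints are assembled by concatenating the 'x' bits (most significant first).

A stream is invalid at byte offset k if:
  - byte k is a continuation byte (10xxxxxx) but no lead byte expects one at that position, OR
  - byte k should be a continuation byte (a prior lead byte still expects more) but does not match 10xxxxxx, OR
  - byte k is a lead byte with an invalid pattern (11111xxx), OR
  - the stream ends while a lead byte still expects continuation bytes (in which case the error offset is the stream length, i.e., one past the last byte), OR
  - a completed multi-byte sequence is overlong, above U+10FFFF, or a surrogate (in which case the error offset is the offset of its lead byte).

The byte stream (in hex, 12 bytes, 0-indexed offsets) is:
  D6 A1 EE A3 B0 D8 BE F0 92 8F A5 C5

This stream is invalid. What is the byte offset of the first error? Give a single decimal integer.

Answer: 12

Derivation:
Byte[0]=D6: 2-byte lead, need 1 cont bytes. acc=0x16
Byte[1]=A1: continuation. acc=(acc<<6)|0x21=0x5A1
Completed: cp=U+05A1 (starts at byte 0)
Byte[2]=EE: 3-byte lead, need 2 cont bytes. acc=0xE
Byte[3]=A3: continuation. acc=(acc<<6)|0x23=0x3A3
Byte[4]=B0: continuation. acc=(acc<<6)|0x30=0xE8F0
Completed: cp=U+E8F0 (starts at byte 2)
Byte[5]=D8: 2-byte lead, need 1 cont bytes. acc=0x18
Byte[6]=BE: continuation. acc=(acc<<6)|0x3E=0x63E
Completed: cp=U+063E (starts at byte 5)
Byte[7]=F0: 4-byte lead, need 3 cont bytes. acc=0x0
Byte[8]=92: continuation. acc=(acc<<6)|0x12=0x12
Byte[9]=8F: continuation. acc=(acc<<6)|0x0F=0x48F
Byte[10]=A5: continuation. acc=(acc<<6)|0x25=0x123E5
Completed: cp=U+123E5 (starts at byte 7)
Byte[11]=C5: 2-byte lead, need 1 cont bytes. acc=0x5
Byte[12]: stream ended, expected continuation. INVALID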